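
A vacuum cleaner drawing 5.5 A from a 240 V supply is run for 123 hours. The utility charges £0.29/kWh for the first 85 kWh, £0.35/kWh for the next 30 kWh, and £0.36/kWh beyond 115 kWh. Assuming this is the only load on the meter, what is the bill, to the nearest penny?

£52.20

Power = 5.5 A × 240 V = 1320 W = 1.32 kW
Energy = 1.32 kW × 123 h = 162.36 kWh
Tier 1 (0–85 kWh): 85 × £0.29 = £24.65
Tier 2 (85–115 kWh): 30 × £0.35 = £10.5
Above 115 kWh: 47.36 × £0.36 = £17.0496
Bill = £52.20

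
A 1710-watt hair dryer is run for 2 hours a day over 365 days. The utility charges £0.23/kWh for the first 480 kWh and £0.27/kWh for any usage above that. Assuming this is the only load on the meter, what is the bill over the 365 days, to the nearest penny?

£317.84

Runtime = 2 h/day × 365 days = 730 h
Energy = 1.71 kW × 730 h = 1248.3 kWh
Tier 1 (0–480 kWh): 480 × £0.23 = £110.4
Above 480 kWh: 768.3 × £0.27 = £207.441
Bill = £317.84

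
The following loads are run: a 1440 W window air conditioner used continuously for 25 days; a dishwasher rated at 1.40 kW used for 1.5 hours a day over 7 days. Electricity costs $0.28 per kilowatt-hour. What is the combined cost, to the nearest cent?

window air conditioner: Runtime = 24 h × 25 = 600 h
window air conditioner: 1.44 kW × 600 h = 864 kWh
dishwasher: Runtime = 1.5 h/day × 7 days = 10.5 h
dishwasher: 1.4 kW × 10.5 h = 14.7 kWh
Total energy = 878.7 kWh
Cost = 878.7 × $0.28 = $246.04

$246.04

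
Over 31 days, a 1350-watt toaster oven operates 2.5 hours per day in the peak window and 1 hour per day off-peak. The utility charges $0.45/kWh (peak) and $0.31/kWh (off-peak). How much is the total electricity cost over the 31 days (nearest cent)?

Peak energy = 1.35 kW × 2.5 h × 31 = 104.625 kWh
Off-peak energy = 1.35 kW × 1 h × 31 = 41.85 kWh
Cost = 104.625 × $0.45 + 41.85 × $0.31 = $47.08125 + $12.9735 = $60.05

$60.05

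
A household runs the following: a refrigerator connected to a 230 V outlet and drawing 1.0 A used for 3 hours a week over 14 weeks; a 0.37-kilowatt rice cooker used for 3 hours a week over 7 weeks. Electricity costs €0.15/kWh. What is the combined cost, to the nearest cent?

refrigerator: Power = 1.0 A × 230 V = 230 W = 0.23 kW
refrigerator: Runtime = 3 h/week × 14 weeks = 42 h
refrigerator: 0.23 kW × 42 h = 9.66 kWh
rice cooker: Runtime = 3 h/week × 7 weeks = 21 h
rice cooker: 0.37 kW × 21 h = 7.77 kWh
Total energy = 17.43 kWh
Cost = 17.43 × €0.15 = €2.61

€2.61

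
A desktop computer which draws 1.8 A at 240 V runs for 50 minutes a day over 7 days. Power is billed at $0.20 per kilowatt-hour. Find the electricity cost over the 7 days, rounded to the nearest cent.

$0.50

Power = 1.8 A × 240 V = 432 W = 0.432 kW
Runtime = 50 min × 7 = 350 min = 5.833333… h
Energy = 0.432 kW × 5.833333… h = 2.52 kWh
Cost = 2.52 kWh × $0.20/kWh = $0.50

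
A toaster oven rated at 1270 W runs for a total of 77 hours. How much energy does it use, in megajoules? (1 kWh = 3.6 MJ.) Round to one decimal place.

352.0 MJ

Energy = 1.27 kW × 77 h = 97.79 kWh
= 97.79 × 3.6 MJ = 352.0 MJ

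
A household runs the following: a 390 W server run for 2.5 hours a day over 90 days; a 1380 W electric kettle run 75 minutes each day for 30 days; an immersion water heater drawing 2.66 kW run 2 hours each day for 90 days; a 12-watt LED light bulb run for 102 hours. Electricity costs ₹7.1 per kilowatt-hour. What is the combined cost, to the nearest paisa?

₹4398.62

server: Runtime = 2.5 h/day × 90 days = 225 h
server: 0.39 kW × 225 h = 87.75 kWh
electric kettle: Runtime = 75 min × 30 = 2250 min = 37.5 h
electric kettle: 1.38 kW × 37.5 h = 51.75 kWh
immersion water heater: Runtime = 2 h/day × 90 days = 180 h
immersion water heater: 2.66 kW × 180 h = 478.8 kWh
LED light bulb: 0.012 kW × 102 h = 1.224 kWh
Total energy = 619.524 kWh
Cost = 619.524 × ₹7.1 = ₹4398.62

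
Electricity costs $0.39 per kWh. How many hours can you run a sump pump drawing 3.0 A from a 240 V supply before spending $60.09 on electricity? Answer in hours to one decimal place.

Power = 3.0 A × 240 V = 720 W = 0.72 kW
Energy available = $60.09 ÷ $0.39/kWh = 154.0769 kWh
Hours = 154.0769 kWh ÷ 0.72 kW = 214.0 h

214.0 h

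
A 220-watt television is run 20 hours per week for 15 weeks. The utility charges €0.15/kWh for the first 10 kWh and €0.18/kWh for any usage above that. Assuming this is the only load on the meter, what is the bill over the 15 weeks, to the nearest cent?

€11.58

Runtime = 20 h/week × 15 weeks = 300 h
Energy = 0.22 kW × 300 h = 66 kWh
Tier 1 (0–10 kWh): 10 × €0.15 = €1.5
Above 10 kWh: 56 × €0.18 = €10.08
Bill = €11.58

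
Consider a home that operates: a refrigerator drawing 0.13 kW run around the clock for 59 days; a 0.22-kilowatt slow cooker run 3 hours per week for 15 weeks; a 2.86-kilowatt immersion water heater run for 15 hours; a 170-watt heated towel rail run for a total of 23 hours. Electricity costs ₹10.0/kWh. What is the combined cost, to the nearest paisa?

refrigerator: Runtime = 24 h × 59 = 1416 h
refrigerator: 0.13 kW × 1416 h = 184.08 kWh
slow cooker: Runtime = 3 h/week × 15 weeks = 45 h
slow cooker: 0.22 kW × 45 h = 9.9 kWh
immersion water heater: 2.86 kW × 15 h = 42.9 kWh
heated towel rail: 0.17 kW × 23 h = 3.91 kWh
Total energy = 240.79 kWh
Cost = 240.79 × ₹10.0 = ₹2407.90

₹2407.90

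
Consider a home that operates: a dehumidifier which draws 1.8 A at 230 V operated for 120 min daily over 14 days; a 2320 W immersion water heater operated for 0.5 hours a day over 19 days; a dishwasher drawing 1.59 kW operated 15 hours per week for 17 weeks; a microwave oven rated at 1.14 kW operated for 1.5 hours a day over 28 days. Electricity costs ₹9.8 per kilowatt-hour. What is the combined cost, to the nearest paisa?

₹4772.23

dehumidifier: Power = 1.8 A × 230 V = 414 W = 0.414 kW
dehumidifier: Runtime = 120 min × 14 = 1680 min = 28 h
dehumidifier: 0.414 kW × 28 h = 11.592 kWh
immersion water heater: Runtime = 0.5 h/day × 19 days = 9.5 h
immersion water heater: 2.32 kW × 9.5 h = 22.04 kWh
dishwasher: Runtime = 15 h/week × 17 weeks = 255 h
dishwasher: 1.59 kW × 255 h = 405.45 kWh
microwave oven: Runtime = 1.5 h/day × 28 days = 42 h
microwave oven: 1.14 kW × 42 h = 47.88 kWh
Total energy = 486.962 kWh
Cost = 486.962 × ₹9.8 = ₹4772.23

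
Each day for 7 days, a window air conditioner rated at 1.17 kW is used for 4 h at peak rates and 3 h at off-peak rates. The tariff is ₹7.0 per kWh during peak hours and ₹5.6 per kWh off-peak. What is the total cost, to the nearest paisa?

Peak energy = 1.17 kW × 4 h × 7 = 32.76 kWh
Off-peak energy = 1.17 kW × 3 h × 7 = 24.57 kWh
Cost = 32.76 × ₹7.0 + 24.57 × ₹5.6 = ₹229.32 + ₹137.592 = ₹366.91

₹366.91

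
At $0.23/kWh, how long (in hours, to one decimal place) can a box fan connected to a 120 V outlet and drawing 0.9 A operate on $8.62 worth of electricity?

Power = 0.9 A × 120 V = 108 W = 0.108 kW
Energy available = $8.62 ÷ $0.23/kWh = 37.4783 kWh
Hours = 37.4783 kWh ÷ 0.108 kW = 347.0 h

347.0 h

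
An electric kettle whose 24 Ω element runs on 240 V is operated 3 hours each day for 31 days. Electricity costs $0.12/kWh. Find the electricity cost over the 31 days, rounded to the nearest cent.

$26.78

Power = V²/R = 240²/24 = 2400 W = 2.4 kW
Runtime = 3 h/day × 31 days = 93 h
Energy = 2.4 kW × 93 h = 223.2 kWh
Cost = 223.2 kWh × $0.12/kWh = $26.78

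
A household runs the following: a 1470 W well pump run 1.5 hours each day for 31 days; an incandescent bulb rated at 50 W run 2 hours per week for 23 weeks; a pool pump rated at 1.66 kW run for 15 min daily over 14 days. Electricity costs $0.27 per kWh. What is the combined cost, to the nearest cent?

well pump: Runtime = 1.5 h/day × 31 days = 46.5 h
well pump: 1.47 kW × 46.5 h = 68.355 kWh
incandescent bulb: Runtime = 2 h/week × 23 weeks = 46 h
incandescent bulb: 0.05 kW × 46 h = 2.3 kWh
pool pump: Runtime = 15 min × 14 = 210 min = 3.5 h
pool pump: 1.66 kW × 3.5 h = 5.81 kWh
Total energy = 76.465 kWh
Cost = 76.465 × $0.27 = $20.65

$20.65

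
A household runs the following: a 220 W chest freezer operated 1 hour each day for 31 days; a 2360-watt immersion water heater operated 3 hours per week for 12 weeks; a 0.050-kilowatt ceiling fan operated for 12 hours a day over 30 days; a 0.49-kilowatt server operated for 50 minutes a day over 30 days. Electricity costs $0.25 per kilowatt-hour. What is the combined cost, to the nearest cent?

$30.51

chest freezer: Runtime = 1 h/day × 31 days = 31 h
chest freezer: 0.22 kW × 31 h = 6.82 kWh
immersion water heater: Runtime = 3 h/week × 12 weeks = 36 h
immersion water heater: 2.36 kW × 36 h = 84.96 kWh
ceiling fan: Runtime = 12 h/day × 30 days = 360 h
ceiling fan: 0.05 kW × 360 h = 18 kWh
server: Runtime = 50 min × 30 = 1500 min = 25 h
server: 0.49 kW × 25 h = 12.25 kWh
Total energy = 122.03 kWh
Cost = 122.03 × $0.25 = $30.51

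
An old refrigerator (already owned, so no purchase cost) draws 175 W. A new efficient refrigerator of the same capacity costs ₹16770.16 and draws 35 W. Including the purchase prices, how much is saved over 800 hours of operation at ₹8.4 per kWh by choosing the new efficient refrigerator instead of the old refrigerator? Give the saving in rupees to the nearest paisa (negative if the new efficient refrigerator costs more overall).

old refrigerator: ₹0.00 + (175/1000) kW × 800 h × ₹8.4 = ₹0.00 + ₹1176 = ₹1176
new efficient refrigerator: ₹16770.16 + (35/1000) kW × 800 h × ₹8.4 = ₹16770.16 + ₹235.2 = ₹17005.36
Saving = ₹1176 − ₹17005.36 = −₹15829.36

-₹15829.36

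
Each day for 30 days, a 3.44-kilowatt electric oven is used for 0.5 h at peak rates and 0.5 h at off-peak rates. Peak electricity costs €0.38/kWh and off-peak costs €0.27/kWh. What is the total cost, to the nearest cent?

Peak energy = 3.44 kW × 0.5 h × 30 = 51.6 kWh
Off-peak energy = 3.44 kW × 0.5 h × 30 = 51.6 kWh
Cost = 51.6 × €0.38 + 51.6 × €0.27 = €19.608 + €13.932 = €33.54

€33.54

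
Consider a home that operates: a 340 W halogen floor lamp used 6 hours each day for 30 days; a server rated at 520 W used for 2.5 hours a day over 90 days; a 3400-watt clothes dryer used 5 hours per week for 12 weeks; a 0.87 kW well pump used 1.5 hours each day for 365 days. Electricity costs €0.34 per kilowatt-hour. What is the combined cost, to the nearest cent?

halogen floor lamp: Runtime = 6 h/day × 30 days = 180 h
halogen floor lamp: 0.34 kW × 180 h = 61.2 kWh
server: Runtime = 2.5 h/day × 90 days = 225 h
server: 0.52 kW × 225 h = 117 kWh
clothes dryer: Runtime = 5 h/week × 12 weeks = 60 h
clothes dryer: 3.4 kW × 60 h = 204 kWh
well pump: Runtime = 1.5 h/day × 365 days = 547.5 h
well pump: 0.87 kW × 547.5 h = 476.325 kWh
Total energy = 858.525 kWh
Cost = 858.525 × €0.34 = €291.90

€291.90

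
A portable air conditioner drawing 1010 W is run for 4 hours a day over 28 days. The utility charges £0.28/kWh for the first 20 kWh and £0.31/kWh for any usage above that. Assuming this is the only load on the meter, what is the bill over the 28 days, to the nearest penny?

£34.47

Runtime = 4 h/day × 28 days = 112 h
Energy = 1.01 kW × 112 h = 113.12 kWh
Tier 1 (0–20 kWh): 20 × £0.28 = £5.6
Above 20 kWh: 93.12 × £0.31 = £28.8672
Bill = £34.47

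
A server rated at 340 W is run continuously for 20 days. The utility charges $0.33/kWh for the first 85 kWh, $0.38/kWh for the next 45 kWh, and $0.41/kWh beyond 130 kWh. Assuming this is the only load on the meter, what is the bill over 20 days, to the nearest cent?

$58.76

Runtime = 24 h × 20 = 480 h
Energy = 0.34 kW × 480 h = 163.2 kWh
Tier 1 (0–85 kWh): 85 × $0.33 = $28.05
Tier 2 (85–130 kWh): 45 × $0.38 = $17.1
Above 130 kWh: 33.2 × $0.41 = $13.612
Bill = $58.76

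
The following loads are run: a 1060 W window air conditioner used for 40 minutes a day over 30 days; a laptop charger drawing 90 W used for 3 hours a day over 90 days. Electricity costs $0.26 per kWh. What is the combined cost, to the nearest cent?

window air conditioner: Runtime = 40 min × 30 = 1200 min = 20 h
window air conditioner: 1.06 kW × 20 h = 21.2 kWh
laptop charger: Runtime = 3 h/day × 90 days = 270 h
laptop charger: 0.09 kW × 270 h = 24.3 kWh
Total energy = 45.5 kWh
Cost = 45.5 × $0.26 = $11.83

$11.83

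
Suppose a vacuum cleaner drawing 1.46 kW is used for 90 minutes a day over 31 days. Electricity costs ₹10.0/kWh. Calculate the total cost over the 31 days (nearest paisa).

Runtime = 90 min × 31 = 2790 min = 46.5 h
Energy = 1.46 kW × 46.5 h = 67.89 kWh
Cost = 67.89 kWh × ₹10.0/kWh = ₹678.90

₹678.90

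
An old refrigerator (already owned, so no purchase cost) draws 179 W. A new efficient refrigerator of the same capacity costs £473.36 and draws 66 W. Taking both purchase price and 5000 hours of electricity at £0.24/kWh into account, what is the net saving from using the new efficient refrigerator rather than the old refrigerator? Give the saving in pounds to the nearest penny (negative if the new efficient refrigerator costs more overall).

-£337.76

old refrigerator: £0.00 + (179/1000) kW × 5000 h × £0.24 = £0.00 + £214.8 = £214.8
new efficient refrigerator: £473.36 + (66/1000) kW × 5000 h × £0.24 = £473.36 + £79.2 = £552.56
Saving = £214.8 − £552.56 = −£337.76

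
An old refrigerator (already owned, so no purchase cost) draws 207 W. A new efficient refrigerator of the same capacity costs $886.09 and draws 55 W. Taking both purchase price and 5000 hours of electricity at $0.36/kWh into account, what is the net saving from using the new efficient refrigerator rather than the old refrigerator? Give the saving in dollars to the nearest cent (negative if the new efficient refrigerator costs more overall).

-$612.49

old refrigerator: $0.00 + (207/1000) kW × 5000 h × $0.36 = $0.00 + $372.6 = $372.6
new efficient refrigerator: $886.09 + (55/1000) kW × 5000 h × $0.36 = $886.09 + $99 = $985.09
Saving = $372.6 − $985.09 = −$612.49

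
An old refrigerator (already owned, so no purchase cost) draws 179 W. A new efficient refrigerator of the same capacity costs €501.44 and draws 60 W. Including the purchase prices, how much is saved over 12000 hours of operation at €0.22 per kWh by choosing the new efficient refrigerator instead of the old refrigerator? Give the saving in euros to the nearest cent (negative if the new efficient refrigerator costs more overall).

old refrigerator: €0.00 + (179/1000) kW × 12000 h × €0.22 = €0.00 + €472.56 = €472.56
new efficient refrigerator: €501.44 + (60/1000) kW × 12000 h × €0.22 = €501.44 + €158.4 = €659.84
Saving = €472.56 − €659.84 = −€187.28

-€187.28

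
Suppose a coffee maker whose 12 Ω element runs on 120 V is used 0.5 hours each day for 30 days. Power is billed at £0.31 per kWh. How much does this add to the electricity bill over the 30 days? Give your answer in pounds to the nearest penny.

Power = V²/R = 120²/12 = 1200 W = 1.2 kW
Runtime = 0.5 h/day × 30 days = 15 h
Energy = 1.2 kW × 15 h = 18 kWh
Cost = 18 kWh × £0.31/kWh = £5.58

£5.58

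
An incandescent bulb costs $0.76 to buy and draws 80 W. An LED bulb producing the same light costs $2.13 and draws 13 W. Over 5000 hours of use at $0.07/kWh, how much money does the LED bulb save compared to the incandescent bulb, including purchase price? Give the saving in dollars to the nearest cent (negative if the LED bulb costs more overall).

$22.08

incandescent bulb: $0.76 + (80/1000) kW × 5000 h × $0.07 = $0.76 + $28 = $28.76
LED bulb: $2.13 + (13/1000) kW × 5000 h × $0.07 = $2.13 + $4.55 = $6.68
Saving = $28.76 − $6.68 = $22.08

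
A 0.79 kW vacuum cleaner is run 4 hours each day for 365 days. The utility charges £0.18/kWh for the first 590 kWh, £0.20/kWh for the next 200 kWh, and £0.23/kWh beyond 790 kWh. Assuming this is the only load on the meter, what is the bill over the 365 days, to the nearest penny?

£229.78

Runtime = 4 h/day × 365 days = 1460 h
Energy = 0.79 kW × 1460 h = 1153.4 kWh
Tier 1 (0–590 kWh): 590 × £0.18 = £106.2
Tier 2 (590–790 kWh): 200 × £0.20 = £40
Above 790 kWh: 363.4 × £0.23 = £83.582
Bill = £229.78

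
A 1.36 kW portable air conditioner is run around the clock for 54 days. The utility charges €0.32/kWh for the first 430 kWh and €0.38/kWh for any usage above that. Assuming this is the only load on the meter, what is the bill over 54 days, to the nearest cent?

€643.97

Runtime = 24 h × 54 = 1296 h
Energy = 1.36 kW × 1296 h = 1762.56 kWh
Tier 1 (0–430 kWh): 430 × €0.32 = €137.6
Above 430 kWh: 1332.56 × €0.38 = €506.3728
Bill = €643.97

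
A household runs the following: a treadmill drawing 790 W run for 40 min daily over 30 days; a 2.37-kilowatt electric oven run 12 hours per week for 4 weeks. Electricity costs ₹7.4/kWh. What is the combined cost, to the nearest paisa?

₹958.74

treadmill: Runtime = 40 min × 30 = 1200 min = 20 h
treadmill: 0.79 kW × 20 h = 15.8 kWh
electric oven: Runtime = 12 h/week × 4 weeks = 48 h
electric oven: 2.37 kW × 48 h = 113.76 kWh
Total energy = 129.56 kWh
Cost = 129.56 × ₹7.4 = ₹958.74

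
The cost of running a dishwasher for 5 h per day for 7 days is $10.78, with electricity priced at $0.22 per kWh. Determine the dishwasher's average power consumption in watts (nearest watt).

Energy = $10.78 ÷ $0.22/kWh = 49 kWh
Runtime = 5 h/day × 7 days = 35 h
Power = 49 kWh ÷ 35 h = 1.4 kW = 1400 W

1400 W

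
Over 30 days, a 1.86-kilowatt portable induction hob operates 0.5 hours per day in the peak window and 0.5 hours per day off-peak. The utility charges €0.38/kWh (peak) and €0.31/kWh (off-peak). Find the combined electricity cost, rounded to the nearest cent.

Peak energy = 1.86 kW × 0.5 h × 30 = 27.9 kWh
Off-peak energy = 1.86 kW × 0.5 h × 30 = 27.9 kWh
Cost = 27.9 × €0.38 + 27.9 × €0.31 = €10.602 + €8.649 = €19.25

€19.25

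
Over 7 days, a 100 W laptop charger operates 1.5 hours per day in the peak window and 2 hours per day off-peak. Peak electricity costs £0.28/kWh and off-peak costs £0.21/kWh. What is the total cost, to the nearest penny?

Peak energy = 0.1 kW × 1.5 h × 7 = 1.05 kWh
Off-peak energy = 0.1 kW × 2 h × 7 = 1.4 kWh
Cost = 1.05 × £0.28 + 1.4 × £0.21 = £0.294 + £0.294 = £0.59

£0.59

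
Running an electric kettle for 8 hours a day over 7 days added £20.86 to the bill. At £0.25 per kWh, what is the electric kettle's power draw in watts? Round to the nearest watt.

Energy = £20.86 ÷ £0.25/kWh = 83.44 kWh
Runtime = 8 h/day × 7 days = 56 h
Power = 83.44 kWh ÷ 56 h = 1.49 kW = 1490 W

1490 W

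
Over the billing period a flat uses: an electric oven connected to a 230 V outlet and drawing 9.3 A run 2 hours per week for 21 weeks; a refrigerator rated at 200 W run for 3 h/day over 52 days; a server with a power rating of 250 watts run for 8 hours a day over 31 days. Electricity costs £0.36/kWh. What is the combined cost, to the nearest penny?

£65.89

electric oven: Power = 9.3 A × 230 V = 2139 W = 2.139 kW
electric oven: Runtime = 2 h/week × 21 weeks = 42 h
electric oven: 2.139 kW × 42 h = 89.838 kWh
refrigerator: Runtime = 3 h/day × 52 days = 156 h
refrigerator: 0.2 kW × 156 h = 31.2 kWh
server: Runtime = 8 h/day × 31 days = 248 h
server: 0.25 kW × 248 h = 62 kWh
Total energy = 183.038 kWh
Cost = 183.038 × £0.36 = £65.89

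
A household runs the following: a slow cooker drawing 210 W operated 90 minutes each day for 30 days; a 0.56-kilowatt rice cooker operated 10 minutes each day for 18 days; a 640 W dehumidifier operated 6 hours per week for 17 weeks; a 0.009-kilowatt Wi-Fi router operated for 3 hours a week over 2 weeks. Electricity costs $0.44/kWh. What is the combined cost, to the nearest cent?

$33.64

slow cooker: Runtime = 90 min × 30 = 2700 min = 45 h
slow cooker: 0.21 kW × 45 h = 9.45 kWh
rice cooker: Runtime = 10 min × 18 = 180 min = 3 h
rice cooker: 0.56 kW × 3 h = 1.68 kWh
dehumidifier: Runtime = 6 h/week × 17 weeks = 102 h
dehumidifier: 0.64 kW × 102 h = 65.28 kWh
Wi-Fi router: Runtime = 3 h/week × 2 weeks = 6 h
Wi-Fi router: 0.009 kW × 6 h = 0.054 kWh
Total energy = 76.464 kWh
Cost = 76.464 × $0.44 = $33.64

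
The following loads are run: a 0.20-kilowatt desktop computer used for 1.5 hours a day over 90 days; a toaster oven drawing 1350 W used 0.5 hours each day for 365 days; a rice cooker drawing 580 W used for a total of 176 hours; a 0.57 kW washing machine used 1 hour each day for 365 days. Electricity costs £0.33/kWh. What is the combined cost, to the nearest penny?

£192.56

desktop computer: Runtime = 1.5 h/day × 90 days = 135 h
desktop computer: 0.2 kW × 135 h = 27 kWh
toaster oven: Runtime = 0.5 h/day × 365 days = 182.5 h
toaster oven: 1.35 kW × 182.5 h = 246.375 kWh
rice cooker: 0.58 kW × 176 h = 102.08 kWh
washing machine: Runtime = 1 h/day × 365 days = 365 h
washing machine: 0.57 kW × 365 h = 208.05 kWh
Total energy = 583.505 kWh
Cost = 583.505 × £0.33 = £192.56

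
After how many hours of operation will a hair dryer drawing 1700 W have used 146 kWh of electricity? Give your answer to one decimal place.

Hours = 146 kWh ÷ 1.7 kW = 85.9 h

85.9 h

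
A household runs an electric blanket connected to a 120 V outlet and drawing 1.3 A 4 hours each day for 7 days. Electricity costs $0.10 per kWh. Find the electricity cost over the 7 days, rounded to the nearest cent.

$0.44

Power = 1.3 A × 120 V = 156 W = 0.156 kW
Runtime = 4 h/day × 7 days = 28 h
Energy = 0.156 kW × 28 h = 4.368 kWh
Cost = 4.368 kWh × $0.10/kWh = $0.44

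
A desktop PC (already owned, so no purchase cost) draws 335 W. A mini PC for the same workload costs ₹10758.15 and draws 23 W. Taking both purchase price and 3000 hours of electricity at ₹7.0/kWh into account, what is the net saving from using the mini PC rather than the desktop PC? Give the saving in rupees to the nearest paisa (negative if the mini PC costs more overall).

-₹4206.15

desktop PC: ₹0.00 + (335/1000) kW × 3000 h × ₹7.0 = ₹0.00 + ₹7035 = ₹7035
mini PC: ₹10758.15 + (23/1000) kW × 3000 h × ₹7.0 = ₹10758.15 + ₹483 = ₹11241.15
Saving = ₹7035 − ₹11241.15 = −₹4206.15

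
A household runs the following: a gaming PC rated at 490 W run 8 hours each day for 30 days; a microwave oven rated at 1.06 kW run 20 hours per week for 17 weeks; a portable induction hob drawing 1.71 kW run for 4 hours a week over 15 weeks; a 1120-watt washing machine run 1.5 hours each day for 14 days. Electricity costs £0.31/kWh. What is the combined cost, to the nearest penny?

£187.28

gaming PC: Runtime = 8 h/day × 30 days = 240 h
gaming PC: 0.49 kW × 240 h = 117.6 kWh
microwave oven: Runtime = 20 h/week × 17 weeks = 340 h
microwave oven: 1.06 kW × 340 h = 360.4 kWh
portable induction hob: Runtime = 4 h/week × 15 weeks = 60 h
portable induction hob: 1.71 kW × 60 h = 102.6 kWh
washing machine: Runtime = 1.5 h/day × 14 days = 21 h
washing machine: 1.12 kW × 21 h = 23.52 kWh
Total energy = 604.12 kWh
Cost = 604.12 × £0.31 = £187.28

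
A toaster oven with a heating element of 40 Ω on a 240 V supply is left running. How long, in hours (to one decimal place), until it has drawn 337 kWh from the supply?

234.0 h

Power = V²/R = 240²/40 = 1440 W = 1.44 kW
Hours = 337 kWh ÷ 1.44 kW = 234.0 h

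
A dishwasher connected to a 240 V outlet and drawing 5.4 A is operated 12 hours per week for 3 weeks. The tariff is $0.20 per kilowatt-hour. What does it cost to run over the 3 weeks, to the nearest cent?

Power = 5.4 A × 240 V = 1296 W = 1.296 kW
Runtime = 12 h/week × 3 weeks = 36 h
Energy = 1.296 kW × 36 h = 46.656 kWh
Cost = 46.656 kWh × $0.20/kWh = $9.33

$9.33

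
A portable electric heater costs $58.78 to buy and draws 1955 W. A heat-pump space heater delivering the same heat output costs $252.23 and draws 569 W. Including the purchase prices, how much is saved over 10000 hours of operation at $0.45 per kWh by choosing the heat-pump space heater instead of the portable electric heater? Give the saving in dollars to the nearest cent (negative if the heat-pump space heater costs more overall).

portable electric heater: $58.78 + (1955/1000) kW × 10000 h × $0.45 = $58.78 + $8797.5 = $8856.28
heat-pump space heater: $252.23 + (569/1000) kW × 10000 h × $0.45 = $252.23 + $2560.5 = $2812.73
Saving = $8856.28 − $2812.73 = $6043.55

$6043.55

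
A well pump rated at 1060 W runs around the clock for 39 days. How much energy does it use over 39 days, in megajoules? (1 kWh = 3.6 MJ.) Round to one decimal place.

Runtime = 24 h × 39 = 936 h
Energy = 1.06 kW × 936 h = 992.16 kWh
= 992.16 × 3.6 MJ = 3571.8 MJ

3571.8 MJ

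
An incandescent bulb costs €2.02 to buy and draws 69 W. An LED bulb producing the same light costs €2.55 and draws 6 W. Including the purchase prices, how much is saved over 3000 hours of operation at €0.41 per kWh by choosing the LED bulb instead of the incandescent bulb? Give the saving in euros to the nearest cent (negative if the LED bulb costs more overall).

€76.96

incandescent bulb: €2.02 + (69/1000) kW × 3000 h × €0.41 = €2.02 + €84.87 = €86.89
LED bulb: €2.55 + (6/1000) kW × 3000 h × €0.41 = €2.55 + €7.38 = €9.93
Saving = €86.89 − €9.93 = €76.96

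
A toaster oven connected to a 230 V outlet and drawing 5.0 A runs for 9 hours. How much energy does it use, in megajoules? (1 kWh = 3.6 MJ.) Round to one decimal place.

Power = 5.0 A × 230 V = 1150 W = 1.15 kW
Energy = 1.15 kW × 9 h = 10.35 kWh
= 10.35 × 3.6 MJ = 37.3 MJ

37.3 MJ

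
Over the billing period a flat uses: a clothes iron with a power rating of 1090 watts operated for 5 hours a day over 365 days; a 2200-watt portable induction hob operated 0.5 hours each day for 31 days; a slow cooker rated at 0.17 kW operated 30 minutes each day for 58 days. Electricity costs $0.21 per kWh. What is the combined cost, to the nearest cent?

$425.94

clothes iron: Runtime = 5 h/day × 365 days = 1825 h
clothes iron: 1.09 kW × 1825 h = 1989.25 kWh
portable induction hob: Runtime = 0.5 h/day × 31 days = 15.5 h
portable induction hob: 2.2 kW × 15.5 h = 34.1 kWh
slow cooker: Runtime = 30 min × 58 = 1740 min = 29 h
slow cooker: 0.17 kW × 29 h = 4.93 kWh
Total energy = 2028.28 kWh
Cost = 2028.28 × $0.21 = $425.94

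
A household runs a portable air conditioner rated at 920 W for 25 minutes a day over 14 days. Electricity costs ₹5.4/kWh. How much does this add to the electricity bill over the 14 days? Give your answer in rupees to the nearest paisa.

Runtime = 25 min × 14 = 350 min = 5.833333… h
Energy = 0.92 kW × 5.833333… h = 5.366666… kWh
Cost = 5.366666… kWh × ₹5.4/kWh = ₹28.98

₹28.98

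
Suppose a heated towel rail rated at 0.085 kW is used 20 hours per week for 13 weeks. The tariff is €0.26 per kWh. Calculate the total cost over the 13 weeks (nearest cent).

€5.75

Runtime = 20 h/week × 13 weeks = 260 h
Energy = 0.085 kW × 260 h = 22.1 kWh
Cost = 22.1 kWh × €0.26/kWh = €5.75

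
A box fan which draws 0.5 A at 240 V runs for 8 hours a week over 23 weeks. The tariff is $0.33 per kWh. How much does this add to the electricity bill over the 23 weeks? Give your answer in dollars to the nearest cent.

$7.29

Power = 0.5 A × 240 V = 120 W = 0.12 kW
Runtime = 8 h/week × 23 weeks = 184 h
Energy = 0.12 kW × 184 h = 22.08 kWh
Cost = 22.08 kWh × $0.33/kWh = $7.29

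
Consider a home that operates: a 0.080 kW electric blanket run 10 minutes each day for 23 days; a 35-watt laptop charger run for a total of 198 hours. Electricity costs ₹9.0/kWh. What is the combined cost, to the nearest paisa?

₹65.13

electric blanket: Runtime = 10 min × 23 = 230 min = 3.833333… h
electric blanket: 0.08 kW × 3.833333… h = 0.306666… kWh
laptop charger: 0.035 kW × 198 h = 6.93 kWh
Total energy = 7.236666… kWh
Cost = 7.236666… × ₹9.0 = ₹65.13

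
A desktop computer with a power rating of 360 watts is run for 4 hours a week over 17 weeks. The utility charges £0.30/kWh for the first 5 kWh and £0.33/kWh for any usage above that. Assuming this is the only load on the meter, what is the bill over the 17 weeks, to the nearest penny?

Runtime = 4 h/week × 17 weeks = 68 h
Energy = 0.36 kW × 68 h = 24.48 kWh
Tier 1 (0–5 kWh): 5 × £0.30 = £1.5
Above 5 kWh: 19.48 × £0.33 = £6.4284
Bill = £7.93

£7.93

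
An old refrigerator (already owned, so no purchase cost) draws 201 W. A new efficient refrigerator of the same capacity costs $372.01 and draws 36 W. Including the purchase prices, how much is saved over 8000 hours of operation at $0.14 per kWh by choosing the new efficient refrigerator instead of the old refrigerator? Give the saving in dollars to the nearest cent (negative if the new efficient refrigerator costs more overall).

old refrigerator: $0.00 + (201/1000) kW × 8000 h × $0.14 = $0.00 + $225.12 = $225.12
new efficient refrigerator: $372.01 + (36/1000) kW × 8000 h × $0.14 = $372.01 + $40.32 = $412.33
Saving = $225.12 − $412.33 = −$187.21

-$187.21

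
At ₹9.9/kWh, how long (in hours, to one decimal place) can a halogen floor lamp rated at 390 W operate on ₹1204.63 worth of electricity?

Energy available = ₹1204.63 ÷ ₹9.9/kWh = 121.6798 kWh
Hours = 121.6798 kWh ÷ 0.39 kW = 312.0 h

312.0 h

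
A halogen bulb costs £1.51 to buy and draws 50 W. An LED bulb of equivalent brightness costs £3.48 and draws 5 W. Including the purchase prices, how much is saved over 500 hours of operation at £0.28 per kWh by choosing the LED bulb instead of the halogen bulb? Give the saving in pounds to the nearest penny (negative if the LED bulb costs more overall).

£4.33

halogen bulb: £1.51 + (50/1000) kW × 500 h × £0.28 = £1.51 + £7 = £8.51
LED bulb: £3.48 + (5/1000) kW × 500 h × £0.28 = £3.48 + £0.7 = £4.18
Saving = £8.51 − £4.18 = £4.33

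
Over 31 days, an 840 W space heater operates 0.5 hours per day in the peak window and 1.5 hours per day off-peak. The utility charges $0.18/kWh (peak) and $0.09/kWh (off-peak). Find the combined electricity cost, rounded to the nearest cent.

$5.86

Peak energy = 0.84 kW × 0.5 h × 31 = 13.02 kWh
Off-peak energy = 0.84 kW × 1.5 h × 31 = 39.06 kWh
Cost = 13.02 × $0.18 + 39.06 × $0.09 = $2.3436 + $3.5154 = $5.86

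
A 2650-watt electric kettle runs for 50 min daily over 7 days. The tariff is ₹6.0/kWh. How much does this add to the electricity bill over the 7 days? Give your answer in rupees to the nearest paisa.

Runtime = 50 min × 7 = 350 min = 5.833333… h
Energy = 2.65 kW × 5.833333… h = 15.458333… kWh
Cost = 15.458333… kWh × ₹6.0/kWh = ₹92.75

₹92.75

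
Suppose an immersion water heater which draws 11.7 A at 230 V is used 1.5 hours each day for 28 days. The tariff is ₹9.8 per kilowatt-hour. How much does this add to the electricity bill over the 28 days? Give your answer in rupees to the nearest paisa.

₹1107.62

Power = 11.7 A × 230 V = 2691 W = 2.691 kW
Runtime = 1.5 h/day × 28 days = 42 h
Energy = 2.691 kW × 42 h = 113.022 kWh
Cost = 113.022 kWh × ₹9.8/kWh = ₹1107.62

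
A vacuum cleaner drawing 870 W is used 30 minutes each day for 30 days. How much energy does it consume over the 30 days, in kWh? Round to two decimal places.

Runtime = 30 min × 30 = 900 min = 15 h
Energy = 0.87 kW × 15 h = 13.05 kWh

13.05 kWh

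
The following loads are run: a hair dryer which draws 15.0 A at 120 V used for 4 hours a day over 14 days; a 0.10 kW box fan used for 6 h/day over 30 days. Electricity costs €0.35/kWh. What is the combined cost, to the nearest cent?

hair dryer: Power = 15.0 A × 120 V = 1800 W = 1.8 kW
hair dryer: Runtime = 4 h/day × 14 days = 56 h
hair dryer: 1.8 kW × 56 h = 100.8 kWh
box fan: Runtime = 6 h/day × 30 days = 180 h
box fan: 0.1 kW × 180 h = 18 kWh
Total energy = 118.8 kWh
Cost = 118.8 × €0.35 = €41.58

€41.58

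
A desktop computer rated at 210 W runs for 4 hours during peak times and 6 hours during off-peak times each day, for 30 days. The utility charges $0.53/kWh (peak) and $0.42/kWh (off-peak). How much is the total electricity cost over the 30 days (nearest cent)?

Peak energy = 0.21 kW × 4 h × 30 = 25.2 kWh
Off-peak energy = 0.21 kW × 6 h × 30 = 37.8 kWh
Cost = 25.2 × $0.53 + 37.8 × $0.42 = $13.356 + $15.876 = $29.23

$29.23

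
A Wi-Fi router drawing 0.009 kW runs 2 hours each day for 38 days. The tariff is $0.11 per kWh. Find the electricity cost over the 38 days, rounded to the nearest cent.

$0.08

Runtime = 2 h/day × 38 days = 76 h
Energy = 0.009 kW × 76 h = 0.684 kWh
Cost = 0.684 kWh × $0.11/kWh = $0.08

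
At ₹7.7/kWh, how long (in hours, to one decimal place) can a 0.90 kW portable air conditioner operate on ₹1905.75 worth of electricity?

275.0 h

Energy available = ₹1905.75 ÷ ₹7.7/kWh = 247.5 kWh
Hours = 247.5 kWh ÷ 0.9 kW = 275.0 h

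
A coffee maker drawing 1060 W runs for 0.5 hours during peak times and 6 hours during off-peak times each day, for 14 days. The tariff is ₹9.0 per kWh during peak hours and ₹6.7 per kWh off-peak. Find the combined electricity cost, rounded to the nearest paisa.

₹663.35

Peak energy = 1.06 kW × 0.5 h × 14 = 7.42 kWh
Off-peak energy = 1.06 kW × 6 h × 14 = 89.04 kWh
Cost = 7.42 × ₹9.0 + 89.04 × ₹6.7 = ₹66.78 + ₹596.568 = ₹663.35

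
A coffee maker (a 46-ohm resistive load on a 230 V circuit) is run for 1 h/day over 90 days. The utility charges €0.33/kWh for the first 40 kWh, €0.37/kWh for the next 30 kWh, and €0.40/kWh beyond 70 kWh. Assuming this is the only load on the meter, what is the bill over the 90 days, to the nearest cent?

Power = V²/R = 230²/46 = 1150 W = 1.15 kW
Runtime = 1 h/day × 90 days = 90 h
Energy = 1.15 kW × 90 h = 103.5 kWh
Tier 1 (0–40 kWh): 40 × €0.33 = €13.2
Tier 2 (40–70 kWh): 30 × €0.37 = €11.1
Above 70 kWh: 33.5 × €0.40 = €13.4
Bill = €37.70

€37.70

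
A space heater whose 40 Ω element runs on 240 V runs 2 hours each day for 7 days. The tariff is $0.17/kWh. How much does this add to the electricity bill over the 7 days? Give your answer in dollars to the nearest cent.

$3.43

Power = V²/R = 240²/40 = 1440 W = 1.44 kW
Runtime = 2 h/day × 7 days = 14 h
Energy = 1.44 kW × 14 h = 20.16 kWh
Cost = 20.16 kWh × $0.17/kWh = $3.43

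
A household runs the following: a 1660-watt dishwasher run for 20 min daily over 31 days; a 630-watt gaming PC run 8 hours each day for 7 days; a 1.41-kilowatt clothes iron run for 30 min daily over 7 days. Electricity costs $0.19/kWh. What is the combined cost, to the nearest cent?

dishwasher: Runtime = 20 min × 31 = 620 min = 10.333333… h
dishwasher: 1.66 kW × 10.333333… h = 17.153333… kWh
gaming PC: Runtime = 8 h/day × 7 days = 56 h
gaming PC: 0.63 kW × 56 h = 35.28 kWh
clothes iron: Runtime = 30 min × 7 = 210 min = 3.5 h
clothes iron: 1.41 kW × 3.5 h = 4.935 kWh
Total energy = 57.368333… kWh
Cost = 57.368333… × $0.19 = $10.90

$10.90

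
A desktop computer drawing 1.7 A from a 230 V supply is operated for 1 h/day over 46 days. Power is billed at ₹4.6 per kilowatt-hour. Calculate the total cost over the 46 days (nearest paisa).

Power = 1.7 A × 230 V = 391 W = 0.391 kW
Runtime = 1 h/day × 46 days = 46 h
Energy = 0.391 kW × 46 h = 17.986 kWh
Cost = 17.986 kWh × ₹4.6/kWh = ₹82.74

₹82.74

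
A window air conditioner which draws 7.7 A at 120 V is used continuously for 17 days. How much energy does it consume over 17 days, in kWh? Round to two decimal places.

Power = 7.7 A × 120 V = 924 W = 0.924 kW
Runtime = 24 h × 17 = 408 h
Energy = 0.924 kW × 408 h = 376.992 kWh ≈ 376.99 kWh

376.99 kWh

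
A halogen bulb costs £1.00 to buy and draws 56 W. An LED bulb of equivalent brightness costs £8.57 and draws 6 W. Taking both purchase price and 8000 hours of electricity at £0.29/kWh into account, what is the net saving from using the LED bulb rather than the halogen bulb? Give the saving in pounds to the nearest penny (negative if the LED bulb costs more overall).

halogen bulb: £1.00 + (56/1000) kW × 8000 h × £0.29 = £1.00 + £129.92 = £130.92
LED bulb: £8.57 + (6/1000) kW × 8000 h × £0.29 = £8.57 + £13.92 = £22.49
Saving = £130.92 − £22.49 = £108.43

£108.43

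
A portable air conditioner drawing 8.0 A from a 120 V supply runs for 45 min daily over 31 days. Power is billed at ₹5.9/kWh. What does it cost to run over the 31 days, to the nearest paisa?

Power = 8.0 A × 120 V = 960 W = 0.96 kW
Runtime = 45 min × 31 = 1395 min = 23.25 h
Energy = 0.96 kW × 23.25 h = 22.32 kWh
Cost = 22.32 kWh × ₹5.9/kWh = ₹131.69

₹131.69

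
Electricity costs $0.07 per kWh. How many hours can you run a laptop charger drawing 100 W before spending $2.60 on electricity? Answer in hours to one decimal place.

Energy available = $2.60 ÷ $0.07/kWh = 37.1429 kWh
Hours = 37.1429 kWh ÷ 0.1 kW = 371.4 h

371.4 h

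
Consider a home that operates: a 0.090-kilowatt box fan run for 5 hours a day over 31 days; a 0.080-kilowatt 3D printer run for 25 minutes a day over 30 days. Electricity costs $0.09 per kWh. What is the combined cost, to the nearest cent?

$1.35

box fan: Runtime = 5 h/day × 31 days = 155 h
box fan: 0.09 kW × 155 h = 13.95 kWh
3D printer: Runtime = 25 min × 30 = 750 min = 12.5 h
3D printer: 0.08 kW × 12.5 h = 1 kWh
Total energy = 14.95 kWh
Cost = 14.95 × $0.09 = $1.35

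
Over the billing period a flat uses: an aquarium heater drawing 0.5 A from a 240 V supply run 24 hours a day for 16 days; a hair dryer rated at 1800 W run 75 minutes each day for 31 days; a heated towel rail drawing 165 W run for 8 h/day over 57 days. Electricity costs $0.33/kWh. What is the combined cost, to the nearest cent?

aquarium heater: Power = 0.5 A × 240 V = 120 W = 0.12 kW
aquarium heater: Runtime = 24 h × 16 = 384 h
aquarium heater: 0.12 kW × 384 h = 46.08 kWh
hair dryer: Runtime = 75 min × 31 = 2325 min = 38.75 h
hair dryer: 1.8 kW × 38.75 h = 69.75 kWh
heated towel rail: Runtime = 8 h/day × 57 days = 456 h
heated towel rail: 0.165 kW × 456 h = 75.24 kWh
Total energy = 191.07 kWh
Cost = 191.07 × $0.33 = $63.05

$63.05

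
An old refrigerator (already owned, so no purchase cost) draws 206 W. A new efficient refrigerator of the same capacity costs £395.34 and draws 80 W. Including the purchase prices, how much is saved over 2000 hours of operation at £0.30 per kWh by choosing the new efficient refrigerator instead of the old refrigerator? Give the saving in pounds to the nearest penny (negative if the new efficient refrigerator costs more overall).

-£319.74

old refrigerator: £0.00 + (206/1000) kW × 2000 h × £0.30 = £0.00 + £123.6 = £123.6
new efficient refrigerator: £395.34 + (80/1000) kW × 2000 h × £0.30 = £395.34 + £48 = £443.34
Saving = £123.6 − £443.34 = −£319.74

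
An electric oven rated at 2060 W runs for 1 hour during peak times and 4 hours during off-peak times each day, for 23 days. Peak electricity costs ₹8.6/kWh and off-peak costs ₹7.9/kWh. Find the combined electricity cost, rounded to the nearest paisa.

Peak energy = 2.06 kW × 1 h × 23 = 47.38 kWh
Off-peak energy = 2.06 kW × 4 h × 23 = 189.52 kWh
Cost = 47.38 × ₹8.6 + 189.52 × ₹7.9 = ₹407.468 + ₹1497.208 = ₹1904.68

₹1904.68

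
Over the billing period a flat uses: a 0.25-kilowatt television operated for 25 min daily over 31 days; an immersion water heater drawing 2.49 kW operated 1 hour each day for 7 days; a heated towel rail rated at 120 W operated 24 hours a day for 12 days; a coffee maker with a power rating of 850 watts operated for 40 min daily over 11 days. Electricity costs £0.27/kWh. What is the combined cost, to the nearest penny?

television: Runtime = 25 min × 31 = 775 min = 12.916666… h
television: 0.25 kW × 12.916666… h = 3.229166… kWh
immersion water heater: Runtime = 1 h/day × 7 days = 7 h
immersion water heater: 2.49 kW × 7 h = 17.43 kWh
heated towel rail: Runtime = 24 h × 12 = 288 h
heated towel rail: 0.12 kW × 288 h = 34.56 kWh
coffee maker: Runtime = 40 min × 11 = 440 min = 7.333333… h
coffee maker: 0.85 kW × 7.333333… h = 6.233333… kWh
Total energy = 61.4525 kWh
Cost = 61.4525 × £0.27 = £16.59

£16.59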